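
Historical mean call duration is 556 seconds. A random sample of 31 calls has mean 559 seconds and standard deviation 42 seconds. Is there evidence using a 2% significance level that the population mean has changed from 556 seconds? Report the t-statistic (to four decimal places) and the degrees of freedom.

t = 0.3977, df = 30

H0: μ = 556; H1: μ ≠ 556 (one-sample t-test, two-sided).
t = (x̄ − μ₀)/(s/√n) = (559 − 556)/(42/√31) = 0.3977
df = n − 1 = 30
Two-sided p-value ≈ 0.6937
Since p ≈ 0.6937 > α = 0.02, fail to reject H0; the data do not provide sufficient evidence against H0.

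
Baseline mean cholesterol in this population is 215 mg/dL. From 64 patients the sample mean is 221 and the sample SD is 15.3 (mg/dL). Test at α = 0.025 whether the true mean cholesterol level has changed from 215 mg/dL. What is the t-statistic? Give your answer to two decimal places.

H0: μ = 215; H1: μ ≠ 215 (one-sample t-test, two-sided).
t = (x̄ − μ₀)/(s/√n) = (221 − 215)/(15.3/√64) = 3.14
df = n − 1 = 63
Two-sided p-value ≈ 0.0026
Since p ≈ 0.0026 < α = 0.025, reject H0; the evidence is statistically significant.

3.14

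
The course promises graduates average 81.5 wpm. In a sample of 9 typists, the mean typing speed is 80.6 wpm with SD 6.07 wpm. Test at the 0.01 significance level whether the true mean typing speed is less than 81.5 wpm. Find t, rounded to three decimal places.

H0: μ = 81.5; H1: μ < 81.5 (one-sample t-test, left-tailed).
t = (x̄ − μ₀)/(s/√n) = (80.6 − 81.5)/(6.07/√9) = -0.445
df = n − 1 = 8
p-value = P(T ≤ -0.445) ≈ 0.334
Since p ≈ 0.334 > α = 0.01, fail to reject H0; the evidence is not statistically significant.

-0.445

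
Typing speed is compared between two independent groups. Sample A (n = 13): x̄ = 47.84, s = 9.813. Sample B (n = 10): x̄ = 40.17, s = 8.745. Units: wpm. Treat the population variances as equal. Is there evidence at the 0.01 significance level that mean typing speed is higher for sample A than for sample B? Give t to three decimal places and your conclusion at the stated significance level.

Let group 1 = sample A, group 2 = sample B. H0: μ_1 = μ_2; H1: μ_1 > μ_2 (two-sample pooled-variance t-test, right-tailed).
s_p² = [(13−1)·9.813² + (10−1)·8.745²]/(13+10−2) = 87.8007
t = (47.84 − 40.17)/√[87.8007·(1/13 + 1/10)] = 1.946
df = n₁ + n₂ − 2 = 21
p-value = P(T ≥ 1.946) ≈ 0.0326
Since p ≈ 0.0326 > α = 0.01, fail to reject H0; the data do not provide sufficient evidence against H0.

t = 1.946; fail to reject H0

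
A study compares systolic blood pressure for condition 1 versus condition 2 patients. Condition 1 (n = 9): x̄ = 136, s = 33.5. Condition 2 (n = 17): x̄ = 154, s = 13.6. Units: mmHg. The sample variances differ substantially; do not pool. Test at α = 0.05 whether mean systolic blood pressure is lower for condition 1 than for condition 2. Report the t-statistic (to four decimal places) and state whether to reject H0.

t = -1.5459; fail to reject H0

Let group 1 = condition 1, group 2 = condition 2. H0: μ_1 = μ_2; H1: μ_1 < μ_2 (Welch's two-sample t-test, left-tailed).
t = (x̄_1 − x̄_2)/√(s_1²/n_1 + s_2²/n_2) = (136 − 154)/√(33.5²/9 + 13.6²/17) = -1.5459
Welch–Satterthwaite df ≈ 9.42
p-value = P(T ≤ -1.5459) ≈ 0.0775
Since p ≈ 0.0775 > α = 0.05, fail to reject H0; the data do not provide sufficient evidence against H0.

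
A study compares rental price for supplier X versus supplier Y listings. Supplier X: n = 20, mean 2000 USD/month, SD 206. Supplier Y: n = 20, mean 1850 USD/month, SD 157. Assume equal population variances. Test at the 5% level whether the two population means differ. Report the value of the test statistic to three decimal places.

2.590

Let group 1 = supplier X, group 2 = supplier Y. H0: μ_1 = μ_2; H1: μ_1 ≠ μ_2 (two-sample pooled-variance t-test, two-sided).
s_p² = [(20−1)·206² + (20−1)·157²]/(20+20−2) = 33542.5
t = (2000 − 1850)/√[33542.5·(1/20 + 1/20)] = 2.590
df = n₁ + n₂ − 2 = 38
Two-sided p-value ≈ 0.0135
Since p ≈ 0.0135 < α = 0.05, reject H0; the evidence is statistically significant.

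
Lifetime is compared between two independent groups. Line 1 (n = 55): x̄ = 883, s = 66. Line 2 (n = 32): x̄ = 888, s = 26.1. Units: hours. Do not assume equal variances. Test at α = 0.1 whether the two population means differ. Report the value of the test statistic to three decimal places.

Let group 1 = line 1, group 2 = line 2. H0: μ_1 = μ_2; H1: μ_1 ≠ μ_2 (Welch's two-sample t-test, two-sided).
t = (x̄_1 − x̄_2)/√(s_1²/n_1 + s_2²/n_2) = (883 − 888)/√(66²/55 + 26.1²/32) = -0.499
Welch–Satterthwaite df ≈ 77.21
Two-sided p-value ≈ 0.619
Since p ≈ 0.619 > α = 0.1, fail to reject H0; the data do not provide sufficient evidence against H0.

-0.499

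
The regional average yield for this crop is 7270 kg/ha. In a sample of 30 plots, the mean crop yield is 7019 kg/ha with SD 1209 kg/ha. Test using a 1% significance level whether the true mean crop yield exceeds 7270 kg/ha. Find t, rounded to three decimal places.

H0: μ = 7270; H1: μ > 7270 (one-sample t-test, right-tailed).
t = (x̄ − μ₀)/(s/√n) = (7019 − 7270)/(1209/√30) = -1.137
df = n − 1 = 29
p-value = P(T ≥ -1.137) ≈ 0.868
Since p ≈ 0.868 > α = 0.01, fail to reject H0; the data do not provide sufficient evidence against H0.

-1.137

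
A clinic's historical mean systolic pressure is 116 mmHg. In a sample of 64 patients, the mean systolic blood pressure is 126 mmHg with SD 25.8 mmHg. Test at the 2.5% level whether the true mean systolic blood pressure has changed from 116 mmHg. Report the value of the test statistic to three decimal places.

3.101

H0: μ = 116; H1: μ ≠ 116 (one-sample t-test, two-sided).
t = (x̄ − μ₀)/(s/√n) = (126 − 116)/(25.8/√64) = 3.101
df = n − 1 = 63
Two-sided p-value ≈ 0.0029
Since p ≈ 0.0029 < α = 0.025, reject H0; the evidence is statistically significant.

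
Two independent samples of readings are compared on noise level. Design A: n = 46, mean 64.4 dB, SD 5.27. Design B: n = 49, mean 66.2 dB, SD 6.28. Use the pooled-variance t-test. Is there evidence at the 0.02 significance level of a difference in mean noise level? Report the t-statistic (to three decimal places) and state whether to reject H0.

t = -1.508; fail to reject H0

Let group 1 = design A, group 2 = design B. H0: μ_1 = μ_2; H1: μ_1 ≠ μ_2 (two-sample pooled-variance t-test, two-sided).
s_p² = [(46−1)·5.27² + (49−1)·6.28²]/(46+49−2) = 33.7938
t = (64.4 − 66.2)/√[33.7938·(1/46 + 1/49)] = -1.508
df = n₁ + n₂ − 2 = 93
Two-sided p-value ≈ 0.1349
Since p ≈ 0.1349 > α = 0.02, fail to reject H0; the data do not provide sufficient evidence against H0.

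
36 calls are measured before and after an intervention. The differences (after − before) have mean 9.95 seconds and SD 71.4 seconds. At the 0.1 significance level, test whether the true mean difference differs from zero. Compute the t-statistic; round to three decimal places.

H0: μ_d = 0; H1: μ_d ≠ 0 (paired t-test on the differences, two-sided).
t = d̄/(s_d/√n) = 9.95/(71.4/√36) = 0.836
df = n − 1 = 35
Two-sided p-value ≈ 0.4088
Since p ≈ 0.4088 > α = 0.1, fail to reject H0; the data do not provide sufficient evidence against H0.

0.836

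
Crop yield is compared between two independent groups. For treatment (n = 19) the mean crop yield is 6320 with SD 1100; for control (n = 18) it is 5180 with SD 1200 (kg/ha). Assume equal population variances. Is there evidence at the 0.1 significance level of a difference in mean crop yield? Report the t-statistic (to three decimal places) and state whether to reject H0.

t = 3.015; reject H0

Let group 1 = treatment, group 2 = control. H0: μ_1 = μ_2; H1: μ_1 ≠ μ_2 (two-sample pooled-variance t-test, two-sided).
s_p² = [(19−1)·1100² + (18−1)·1200²]/(19+18−2) = 1321710
t = (6320 − 5180)/√[1321710·(1/19 + 1/18)] = 3.015
df = n₁ + n₂ − 2 = 35
Two-sided p-value ≈ 0.0048
Since p ≈ 0.0048 < α = 0.1, reject H0; the data support H1.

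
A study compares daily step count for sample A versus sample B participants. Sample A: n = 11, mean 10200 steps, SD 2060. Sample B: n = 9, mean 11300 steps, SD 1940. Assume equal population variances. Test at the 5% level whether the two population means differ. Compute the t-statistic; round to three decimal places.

-1.219

Let group 1 = sample A, group 2 = sample B. H0: μ_1 = μ_2; H1: μ_1 ≠ μ_2 (two-sample pooled-variance t-test, two-sided).
s_p² = [(11−1)·2060² + (9−1)·1940²]/(11+9−2) = 4030270
t = (10200 − 11300)/√[4030270·(1/11 + 1/9)] = -1.219
df = n₁ + n₂ − 2 = 18
Two-sided p-value ≈ 0.2386
Since p ≈ 0.2386 > α = 0.05, fail to reject H0; the evidence is not statistically significant.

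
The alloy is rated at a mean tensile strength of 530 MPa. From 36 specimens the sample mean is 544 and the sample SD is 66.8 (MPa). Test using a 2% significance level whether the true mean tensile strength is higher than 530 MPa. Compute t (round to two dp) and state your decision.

H0: μ = 530; H1: μ > 530 (one-sample t-test, right-tailed).
t = (x̄ − μ₀)/(s/√n) = (544 − 530)/(66.8/√36) = 1.26
df = n − 1 = 35
p-value = P(T ≥ 1.26) ≈ 0.1085
Since p ≈ 0.1085 > α = 0.02, fail to reject H0; the data do not provide sufficient evidence against H0.

t = 1.26; fail to reject H0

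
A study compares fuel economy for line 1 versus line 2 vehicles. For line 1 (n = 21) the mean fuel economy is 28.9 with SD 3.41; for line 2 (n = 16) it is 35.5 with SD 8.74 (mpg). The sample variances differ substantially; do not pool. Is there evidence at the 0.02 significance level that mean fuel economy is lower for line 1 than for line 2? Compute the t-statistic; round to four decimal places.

Let group 1 = line 1, group 2 = line 2. H0: μ_1 = μ_2; H1: μ_1 < μ_2 (Welch's two-sample t-test, left-tailed).
t = (x̄_1 − x̄_2)/√(s_1²/n_1 + s_2²/n_2) = (28.9 − 35.5)/√(3.41²/21 + 8.74²/16) = -2.8593
Welch–Satterthwaite df ≈ 18.49
p-value = P(T ≤ -2.8593) ≈ 0.0051
Since p ≈ 0.0051 < α = 0.02, reject H0; the evidence is statistically significant.

-2.8593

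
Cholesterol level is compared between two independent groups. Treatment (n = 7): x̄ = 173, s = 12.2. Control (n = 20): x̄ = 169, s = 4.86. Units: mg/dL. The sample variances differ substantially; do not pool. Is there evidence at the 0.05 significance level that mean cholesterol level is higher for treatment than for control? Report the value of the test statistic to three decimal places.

0.844

Let group 1 = treatment, group 2 = control. H0: μ_1 = μ_2; H1: μ_1 > μ_2 (Welch's two-sample t-test, right-tailed).
t = (x̄_1 − x̄_2)/√(s_1²/n_1 + s_2²/n_2) = (173 − 169)/√(12.2²/7 + 4.86²/20) = 0.844
Welch–Satterthwaite df ≈ 6.68
p-value = P(T ≥ 0.844) ≈ 0.214
Since p ≈ 0.214 > α = 0.05, fail to reject H0; the evidence is not statistically significant.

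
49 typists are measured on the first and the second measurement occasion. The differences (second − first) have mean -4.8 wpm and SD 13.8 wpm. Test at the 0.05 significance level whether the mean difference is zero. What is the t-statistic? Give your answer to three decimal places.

-2.435

H0: μ_d = 0; H1: μ_d ≠ 0 (paired t-test on the differences, two-sided).
t = d̄/(s_d/√n) = -4.8/(13.8/√49) = -2.435
df = n − 1 = 48
Two-sided p-value ≈ 0.019
Since p ≈ 0.019 < α = 0.05, reject H0; the data support H1.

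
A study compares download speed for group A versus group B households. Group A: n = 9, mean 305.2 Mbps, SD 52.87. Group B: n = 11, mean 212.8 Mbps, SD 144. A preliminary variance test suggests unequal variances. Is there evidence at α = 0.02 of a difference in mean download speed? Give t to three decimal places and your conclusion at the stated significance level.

t = 1.972; fail to reject H0

Let group 1 = group A, group 2 = group B. H0: μ_1 = μ_2; H1: μ_1 ≠ μ_2 (Welch's two-sample t-test, two-sided).
t = (x̄_1 − x̄_2)/√(s_1²/n_1 + s_2²/n_2) = (305.2 − 212.8)/√(52.87²/9 + 144²/11) = 1.972
Welch–Satterthwaite df ≈ 13.12
Two-sided p-value ≈ 0.070
Since p ≈ 0.070 > α = 0.02, fail to reject H0; the data do not provide sufficient evidence against H0.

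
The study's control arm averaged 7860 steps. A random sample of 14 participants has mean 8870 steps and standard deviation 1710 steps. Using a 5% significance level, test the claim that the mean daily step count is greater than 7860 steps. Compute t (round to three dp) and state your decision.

t = 2.210; reject H0

H0: μ = 7860; H1: μ > 7860 (one-sample t-test, right-tailed).
t = (x̄ − μ₀)/(s/√n) = (8870 − 7860)/(1710/√14) = 2.210
df = n − 1 = 13
p-value = P(T ≥ 2.210) ≈ 0.023
Since p ≈ 0.023 < α = 0.05, reject H0; the evidence is statistically significant.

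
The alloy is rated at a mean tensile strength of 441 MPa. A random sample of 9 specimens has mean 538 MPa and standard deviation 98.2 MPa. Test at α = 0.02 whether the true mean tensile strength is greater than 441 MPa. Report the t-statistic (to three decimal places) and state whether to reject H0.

H0: μ = 441; H1: μ > 441 (one-sample t-test, right-tailed).
t = (x̄ − μ₀)/(s/√n) = (538 − 441)/(98.2/√9) = 2.963
df = n − 1 = 8
p-value = P(T ≥ 2.963) ≈ 0.009
Since p ≈ 0.009 < α = 0.02, reject H0; the evidence is statistically significant.

t = 2.963; reject H0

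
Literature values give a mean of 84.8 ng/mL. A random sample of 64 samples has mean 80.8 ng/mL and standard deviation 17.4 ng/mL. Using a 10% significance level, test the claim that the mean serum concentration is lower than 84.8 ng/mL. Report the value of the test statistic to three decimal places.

H0: μ = 84.8; H1: μ < 84.8 (one-sample t-test, left-tailed).
t = (x̄ − μ₀)/(s/√n) = (80.8 − 84.8)/(17.4/√64) = -1.839
df = n − 1 = 63
p-value = P(T ≤ -1.839) ≈ 0.0353
Since p ≈ 0.0353 < α = 0.1, reject H0; the evidence is statistically significant.

-1.839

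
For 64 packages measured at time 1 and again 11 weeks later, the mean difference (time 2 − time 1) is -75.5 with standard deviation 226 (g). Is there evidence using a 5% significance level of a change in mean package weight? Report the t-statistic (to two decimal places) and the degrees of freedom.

t = -2.67, df = 63

H0: μ_d = 0; H1: μ_d ≠ 0 (paired t-test on the differences, two-sided).
t = d̄/(s_d/√n) = -75.5/(226/√64) = -2.67
df = n − 1 = 63
Two-sided p-value ≈ 0.0096
Since p ≈ 0.0096 < α = 0.05, reject H0; the data support H1.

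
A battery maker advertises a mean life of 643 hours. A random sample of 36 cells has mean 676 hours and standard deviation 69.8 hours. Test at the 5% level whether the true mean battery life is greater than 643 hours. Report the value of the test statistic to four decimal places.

H0: μ = 643; H1: μ > 643 (one-sample t-test, right-tailed).
t = (x̄ − μ₀)/(s/√n) = (676 − 643)/(69.8/√36) = 2.8367
df = n − 1 = 35
p-value = P(T ≥ 2.8367) ≈ 0.004
Since p ≈ 0.004 < α = 0.05, reject H0; the evidence is statistically significant.

2.8367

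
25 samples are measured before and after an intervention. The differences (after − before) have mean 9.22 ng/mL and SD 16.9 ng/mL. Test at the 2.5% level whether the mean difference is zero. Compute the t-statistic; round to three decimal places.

2.728

H0: μ_d = 0; H1: μ_d ≠ 0 (paired t-test on the differences, two-sided).
t = d̄/(s_d/√n) = 9.22/(16.9/√25) = 2.728
df = n − 1 = 24
Two-sided p-value ≈ 0.0117
Since p ≈ 0.0117 < α = 0.025, reject H0; the evidence is statistically significant.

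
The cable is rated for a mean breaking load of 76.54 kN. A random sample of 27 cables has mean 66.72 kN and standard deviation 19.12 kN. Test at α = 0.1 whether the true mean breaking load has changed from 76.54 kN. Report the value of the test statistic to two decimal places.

H0: μ = 76.54; H1: μ ≠ 76.54 (one-sample t-test, two-sided).
t = (x̄ − μ₀)/(s/√n) = (66.72 − 76.54)/(19.12/√27) = -2.67
df = n − 1 = 26
Two-sided p-value ≈ 0.0129
Since p ≈ 0.0129 < α = 0.1, reject H0; the evidence is statistically significant.

-2.67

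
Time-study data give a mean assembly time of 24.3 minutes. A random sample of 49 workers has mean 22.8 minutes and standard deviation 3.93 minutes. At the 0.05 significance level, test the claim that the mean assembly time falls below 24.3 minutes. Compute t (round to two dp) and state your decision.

t = -2.67; reject H0

H0: μ = 24.3; H1: μ < 24.3 (one-sample t-test, left-tailed).
t = (x̄ − μ₀)/(s/√n) = (22.8 − 24.3)/(3.93/√49) = -2.67
df = n − 1 = 48
p-value = P(T ≤ -2.67) ≈ 0.0051
Since p ≈ 0.0051 < α = 0.05, reject H0; the data support H1.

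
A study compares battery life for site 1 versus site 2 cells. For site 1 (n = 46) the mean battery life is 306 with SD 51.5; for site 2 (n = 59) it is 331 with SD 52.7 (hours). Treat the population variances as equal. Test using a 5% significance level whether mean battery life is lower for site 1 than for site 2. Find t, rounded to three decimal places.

-2.436

Let group 1 = site 1, group 2 = site 2. H0: μ_1 = μ_2; H1: μ_1 < μ_2 (two-sample pooled-variance t-test, left-tailed).
s_p² = [(46−1)·51.5² + (59−1)·52.7²]/(46+59−2) = 2722.66
t = (306 − 331)/√[2722.66·(1/46 + 1/59)] = -2.436
df = n₁ + n₂ − 2 = 103
p-value = P(T ≤ -2.436) ≈ 0.0083
Since p ≈ 0.0083 < α = 0.05, reject H0; the evidence is statistically significant.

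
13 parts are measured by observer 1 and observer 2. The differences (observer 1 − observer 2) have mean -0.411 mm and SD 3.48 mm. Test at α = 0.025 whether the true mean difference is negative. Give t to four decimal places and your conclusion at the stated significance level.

t = -0.4258; fail to reject H0

H0: μ_d = 0; H1: μ_d < 0 (paired t-test on the differences, left-tailed).
t = d̄/(s_d/√n) = -0.411/(3.48/√13) = -0.4258
df = n − 1 = 12
p-value = P(T ≤ -0.4258) ≈ 0.339
Since p ≈ 0.339 > α = 0.025, fail to reject H0; the data do not provide sufficient evidence against H0.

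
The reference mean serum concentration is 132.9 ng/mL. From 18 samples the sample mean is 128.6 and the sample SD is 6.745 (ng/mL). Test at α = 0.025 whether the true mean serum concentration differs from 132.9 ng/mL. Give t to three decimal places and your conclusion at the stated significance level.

H0: μ = 132.9; H1: μ ≠ 132.9 (one-sample t-test, two-sided).
t = (x̄ − μ₀)/(s/√n) = (128.6 − 132.9)/(6.745/√18) = -2.705
df = n − 1 = 17
Two-sided p-value ≈ 0.015
Since p ≈ 0.015 < α = 0.025, reject H0; the evidence is statistically significant.

t = -2.705; reject H0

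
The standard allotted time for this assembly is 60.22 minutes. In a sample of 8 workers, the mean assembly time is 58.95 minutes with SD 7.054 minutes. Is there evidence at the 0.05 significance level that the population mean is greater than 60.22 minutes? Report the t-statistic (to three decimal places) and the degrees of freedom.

t = -0.509, df = 7

H0: μ = 60.22; H1: μ > 60.22 (one-sample t-test, right-tailed).
t = (x̄ − μ₀)/(s/√n) = (58.95 − 60.22)/(7.054/√8) = -0.509
df = n − 1 = 7
p-value = P(T ≥ -0.509) ≈ 0.687
Since p ≈ 0.687 > α = 0.05, fail to reject H0; the data do not provide sufficient evidence against H0.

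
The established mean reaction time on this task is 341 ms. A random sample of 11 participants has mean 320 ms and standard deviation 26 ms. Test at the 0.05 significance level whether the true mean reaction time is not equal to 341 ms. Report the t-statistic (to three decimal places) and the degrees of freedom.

t = -2.679, df = 10

H0: μ = 341; H1: μ ≠ 341 (one-sample t-test, two-sided).
t = (x̄ − μ₀)/(s/√n) = (320 − 341)/(26/√11) = -2.679
df = n − 1 = 10
Two-sided p-value ≈ 0.0231
Since p ≈ 0.0231 < α = 0.05, reject H0; the evidence is statistically significant.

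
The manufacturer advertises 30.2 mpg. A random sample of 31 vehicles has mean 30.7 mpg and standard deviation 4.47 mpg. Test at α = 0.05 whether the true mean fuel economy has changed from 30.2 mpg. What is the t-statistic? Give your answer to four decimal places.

0.6228

H0: μ = 30.2; H1: μ ≠ 30.2 (one-sample t-test, two-sided).
t = (x̄ − μ₀)/(s/√n) = (30.7 − 30.2)/(4.47/√31) = 0.6228
df = n − 1 = 30
Two-sided p-value ≈ 0.538
Since p ≈ 0.538 > α = 0.05, fail to reject H0; the data do not provide sufficient evidence against H0.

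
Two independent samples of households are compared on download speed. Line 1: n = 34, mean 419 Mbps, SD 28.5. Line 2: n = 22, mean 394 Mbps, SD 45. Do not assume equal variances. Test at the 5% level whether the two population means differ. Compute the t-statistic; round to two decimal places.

2.32

Let group 1 = line 1, group 2 = line 2. H0: μ_1 = μ_2; H1: μ_1 ≠ μ_2 (Welch's two-sample t-test, two-sided).
t = (x̄_1 − x̄_2)/√(s_1²/n_1 + s_2²/n_2) = (419 − 394)/√(28.5²/34 + 45²/22) = 2.32
Welch–Satterthwaite df ≈ 31.95
Two-sided p-value ≈ 0.0268
Since p ≈ 0.0268 < α = 0.05, reject H0; the evidence is statistically significant.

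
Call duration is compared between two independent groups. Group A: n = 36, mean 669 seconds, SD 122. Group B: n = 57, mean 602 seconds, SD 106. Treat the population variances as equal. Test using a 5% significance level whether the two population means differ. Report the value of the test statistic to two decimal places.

2.80

Let group 1 = group A, group 2 = group B. H0: μ_1 = μ_2; H1: μ_1 ≠ μ_2 (two-sample pooled-variance t-test, two-sided).
s_p² = [(36−1)·122² + (57−1)·106²]/(36+57−2) = 12639.1
t = (669 − 602)/√[12639.1·(1/36 + 1/57)] = 2.80
df = n₁ + n₂ − 2 = 91
Two-sided p-value ≈ 0.006
Since p ≈ 0.006 < α = 0.05, reject H0; the evidence is statistically significant.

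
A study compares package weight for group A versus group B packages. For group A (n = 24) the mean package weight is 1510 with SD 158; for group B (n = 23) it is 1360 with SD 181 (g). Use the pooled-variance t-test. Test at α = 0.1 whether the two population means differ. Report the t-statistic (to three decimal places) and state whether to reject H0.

Let group 1 = group A, group 2 = group B. H0: μ_1 = μ_2; H1: μ_1 ≠ μ_2 (two-sample pooled-variance t-test, two-sided).
s_p² = [(24−1)·158² + (23−1)·181²]/(24+23−2) = 28775.9
t = (1510 − 1360)/√[28775.9·(1/24 + 1/23)] = 3.030
df = n₁ + n₂ − 2 = 45
Two-sided p-value ≈ 0.004
Since p ≈ 0.004 < α = 0.1, reject H0; the data support H1.

t = 3.030; reject H0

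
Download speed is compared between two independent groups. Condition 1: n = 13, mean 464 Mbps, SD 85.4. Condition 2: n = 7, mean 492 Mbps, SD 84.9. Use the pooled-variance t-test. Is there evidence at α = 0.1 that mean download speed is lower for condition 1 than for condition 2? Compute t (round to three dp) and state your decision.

Let group 1 = condition 1, group 2 = condition 2. H0: μ_1 = μ_2; H1: μ_1 < μ_2 (two-sample pooled-variance t-test, left-tailed).
s_p² = [(13−1)·85.4² + (7−1)·84.9²]/(13+7−2) = 7264.78
t = (464 − 492)/√[7264.78·(1/13 + 1/7)] = -0.701
df = n₁ + n₂ − 2 = 18
p-value = P(T ≤ -0.701) ≈ 0.2462
Since p ≈ 0.2462 > α = 0.1, fail to reject H0; the evidence is not statistically significant.

t = -0.701; fail to reject H0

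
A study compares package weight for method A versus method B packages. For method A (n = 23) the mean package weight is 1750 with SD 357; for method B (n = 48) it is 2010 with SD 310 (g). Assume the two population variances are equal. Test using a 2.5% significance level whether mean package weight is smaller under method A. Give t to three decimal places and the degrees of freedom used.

Let group 1 = method A, group 2 = method B. H0: μ_1 = μ_2; H1: μ_1 < μ_2 (two-sample pooled-variance t-test, left-tailed).
s_p² = [(23−1)·357² + (48−1)·310²]/(23+48−2) = 106095
t = (1750 − 2010)/√[106095·(1/23 + 1/48)] = -3.148
df = n₁ + n₂ − 2 = 69
p-value = P(T ≤ -3.148) ≈ 0.0012
Since p ≈ 0.0012 < α = 0.025, reject H0; the data support H1.

t = -3.148, df = 69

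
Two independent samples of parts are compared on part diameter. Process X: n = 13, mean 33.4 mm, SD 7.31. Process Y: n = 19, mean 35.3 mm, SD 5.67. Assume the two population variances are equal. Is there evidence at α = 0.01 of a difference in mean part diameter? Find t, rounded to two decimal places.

Let group 1 = process X, group 2 = process Y. H0: μ_1 = μ_2; H1: μ_1 ≠ μ_2 (two-sample pooled-variance t-test, two-sided).
s_p² = [(13−1)·7.31² + (19−1)·5.67²]/(13+19−2) = 40.6638
t = (33.4 − 35.3)/√[40.6638·(1/13 + 1/19)] = -0.83
df = n₁ + n₂ − 2 = 30
Two-sided p-value ≈ 0.4143
Since p ≈ 0.4143 > α = 0.01, fail to reject H0; the data do not provide sufficient evidence against H0.

-0.83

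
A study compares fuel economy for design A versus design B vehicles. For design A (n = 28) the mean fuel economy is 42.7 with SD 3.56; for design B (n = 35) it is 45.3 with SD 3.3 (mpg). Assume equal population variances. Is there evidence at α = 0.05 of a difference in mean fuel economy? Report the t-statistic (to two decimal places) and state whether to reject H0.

t = -3.00; reject H0

Let group 1 = design A, group 2 = design B. H0: μ_1 = μ_2; H1: μ_1 ≠ μ_2 (two-sample pooled-variance t-test, two-sided).
s_p² = [(28−1)·3.56² + (35−1)·3.3²]/(28+35−2) = 11.6795
t = (42.7 − 45.3)/√[11.6795·(1/28 + 1/35)] = -3.00
df = n₁ + n₂ − 2 = 61
Two-sided p-value ≈ 0.0039
Since p ≈ 0.0039 < α = 0.05, reject H0; the evidence is statistically significant.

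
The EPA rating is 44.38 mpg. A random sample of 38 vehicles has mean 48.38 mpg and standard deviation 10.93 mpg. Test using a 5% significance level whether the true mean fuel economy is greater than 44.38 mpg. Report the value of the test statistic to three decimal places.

H0: μ = 44.38; H1: μ > 44.38 (one-sample t-test, right-tailed).
t = (x̄ − μ₀)/(s/√n) = (48.38 − 44.38)/(10.93/√38) = 2.256
df = n − 1 = 37
p-value = P(T ≥ 2.256) ≈ 0.0150
Since p ≈ 0.0150 < α = 0.05, reject H0; the data support H1.

2.256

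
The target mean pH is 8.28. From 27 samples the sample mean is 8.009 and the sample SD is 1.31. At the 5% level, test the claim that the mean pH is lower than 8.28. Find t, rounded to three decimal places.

H0: μ = 8.28; H1: μ < 8.28 (one-sample t-test, left-tailed).
t = (x̄ − μ₀)/(s/√n) = (8.009 − 8.28)/(1.31/√27) = -1.075
df = n − 1 = 26
p-value = P(T ≤ -1.075) ≈ 0.146
Since p ≈ 0.146 > α = 0.05, fail to reject H0; the data do not provide sufficient evidence against H0.

-1.075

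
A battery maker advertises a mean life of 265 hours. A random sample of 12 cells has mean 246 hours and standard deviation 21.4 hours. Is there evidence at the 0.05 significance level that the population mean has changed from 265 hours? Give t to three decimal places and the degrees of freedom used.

t = -3.076, df = 11

H0: μ = 265; H1: μ ≠ 265 (one-sample t-test, two-sided).
t = (x̄ − μ₀)/(s/√n) = (246 − 265)/(21.4/√12) = -3.076
df = n − 1 = 11
Two-sided p-value ≈ 0.011
Since p ≈ 0.011 < α = 0.05, reject H0; the data support H1.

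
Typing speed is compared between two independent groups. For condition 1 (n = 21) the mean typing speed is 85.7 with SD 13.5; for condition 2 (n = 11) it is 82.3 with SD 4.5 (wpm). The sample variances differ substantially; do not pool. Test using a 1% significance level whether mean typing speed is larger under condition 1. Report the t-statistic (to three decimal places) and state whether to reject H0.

t = 1.048; fail to reject H0

Let group 1 = condition 1, group 2 = condition 2. H0: μ_1 = μ_2; H1: μ_1 > μ_2 (Welch's two-sample t-test, right-tailed).
t = (x̄_1 − x̄_2)/√(s_1²/n_1 + s_2²/n_2) = (85.7 − 82.3)/√(13.5²/21 + 4.5²/11) = 1.048
Welch–Satterthwaite df ≈ 26.96
p-value = P(T ≥ 1.048) ≈ 0.152
Since p ≈ 0.152 > α = 0.01, fail to reject H0; the data do not provide sufficient evidence against H0.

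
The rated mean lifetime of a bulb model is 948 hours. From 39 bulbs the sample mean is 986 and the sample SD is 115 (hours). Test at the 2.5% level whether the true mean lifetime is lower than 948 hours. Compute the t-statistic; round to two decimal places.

2.06

H0: μ = 948; H1: μ < 948 (one-sample t-test, left-tailed).
t = (x̄ − μ₀)/(s/√n) = (986 − 948)/(115/√39) = 2.06
df = n − 1 = 38
p-value = P(T ≤ 2.06) ≈ 0.977
Since p ≈ 0.977 > α = 0.025, fail to reject H0; the evidence is not statistically significant.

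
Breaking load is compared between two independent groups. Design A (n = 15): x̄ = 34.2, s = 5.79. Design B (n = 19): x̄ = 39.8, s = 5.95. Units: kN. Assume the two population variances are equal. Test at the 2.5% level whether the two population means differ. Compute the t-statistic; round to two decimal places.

-2.76

Let group 1 = design A, group 2 = design B. H0: μ_1 = μ_2; H1: μ_1 ≠ μ_2 (two-sample pooled-variance t-test, two-sided).
s_p² = [(15−1)·5.79² + (19−1)·5.95²]/(15+19−2) = 34.5807
t = (34.2 − 39.8)/√[34.5807·(1/15 + 1/19)] = -2.76
df = n₁ + n₂ − 2 = 32
Two-sided p-value ≈ 0.010
Since p ≈ 0.010 < α = 0.025, reject H0; the evidence is statistically significant.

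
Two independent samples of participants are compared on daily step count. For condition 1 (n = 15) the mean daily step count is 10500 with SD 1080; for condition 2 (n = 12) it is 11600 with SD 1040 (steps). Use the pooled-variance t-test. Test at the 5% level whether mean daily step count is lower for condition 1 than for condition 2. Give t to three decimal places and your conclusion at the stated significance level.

Let group 1 = condition 1, group 2 = condition 2. H0: μ_1 = μ_2; H1: μ_1 < μ_2 (two-sample pooled-variance t-test, left-tailed).
s_p² = [(15−1)·1080² + (12−1)·1040²]/(15+12−2) = 1129090
t = (10500 − 11600)/√[1129090·(1/15 + 1/12)] = -2.673
df = n₁ + n₂ − 2 = 25
p-value = P(T ≤ -2.673) ≈ 0.0065
Since p ≈ 0.0065 < α = 0.05, reject H0; the evidence is statistically significant.

t = -2.673; reject H0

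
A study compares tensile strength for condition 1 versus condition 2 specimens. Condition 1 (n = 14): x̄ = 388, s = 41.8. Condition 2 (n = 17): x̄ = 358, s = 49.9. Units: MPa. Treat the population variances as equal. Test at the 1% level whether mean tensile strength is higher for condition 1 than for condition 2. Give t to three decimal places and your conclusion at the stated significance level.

Let group 1 = condition 1, group 2 = condition 2. H0: μ_1 = μ_2; H1: μ_1 > μ_2 (two-sample pooled-variance t-test, right-tailed).
s_p² = [(14−1)·41.8² + (17−1)·49.9²]/(14+17−2) = 2157.04
t = (388 − 358)/√[2157.04·(1/14 + 1/17)] = 1.790
df = n₁ + n₂ − 2 = 29
p-value = P(T ≥ 1.790) ≈ 0.042
Since p ≈ 0.042 > α = 0.01, fail to reject H0; the evidence is not statistically significant.

t = 1.790; fail to reject H0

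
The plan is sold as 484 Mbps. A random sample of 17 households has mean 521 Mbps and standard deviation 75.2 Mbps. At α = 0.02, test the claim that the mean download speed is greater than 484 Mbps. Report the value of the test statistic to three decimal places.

2.029

H0: μ = 484; H1: μ > 484 (one-sample t-test, right-tailed).
t = (x̄ − μ₀)/(s/√n) = (521 − 484)/(75.2/√17) = 2.029
df = n − 1 = 16
p-value = P(T ≥ 2.029) ≈ 0.0297
Since p ≈ 0.0297 > α = 0.02, fail to reject H0; the evidence is not statistically significant.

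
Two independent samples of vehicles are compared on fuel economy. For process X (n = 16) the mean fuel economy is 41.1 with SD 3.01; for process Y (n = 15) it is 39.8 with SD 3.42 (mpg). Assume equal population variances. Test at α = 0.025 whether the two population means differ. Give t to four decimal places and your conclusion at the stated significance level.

Let group 1 = process X, group 2 = process Y. H0: μ_1 = μ_2; H1: μ_1 ≠ μ_2 (two-sample pooled-variance t-test, two-sided).
s_p² = [(16−1)·3.01² + (15−1)·3.42²]/(16+15−2) = 10.3328
t = (41.1 − 39.8)/√[10.3328·(1/16 + 1/15)] = 1.1253
df = n₁ + n₂ − 2 = 29
Two-sided p-value ≈ 0.270
Since p ≈ 0.270 > α = 0.025, fail to reject H0; the data do not provide sufficient evidence against H0.

t = 1.1253; fail to reject H0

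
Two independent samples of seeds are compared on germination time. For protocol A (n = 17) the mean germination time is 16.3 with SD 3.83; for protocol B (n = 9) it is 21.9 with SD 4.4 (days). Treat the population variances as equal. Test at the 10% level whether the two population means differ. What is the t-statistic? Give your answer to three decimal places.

Let group 1 = protocol A, group 2 = protocol B. H0: μ_1 = μ_2; H1: μ_1 ≠ μ_2 (two-sample pooled-variance t-test, two-sided).
s_p² = [(17−1)·3.83² + (9−1)·4.4²]/(17+9−2) = 16.2326
t = (16.3 − 21.9)/√[16.2326·(1/17 + 1/9)] = -3.372
df = n₁ + n₂ − 2 = 24
Two-sided p-value ≈ 0.0025
Since p ≈ 0.0025 < α = 0.1, reject H0; the evidence is statistically significant.

-3.372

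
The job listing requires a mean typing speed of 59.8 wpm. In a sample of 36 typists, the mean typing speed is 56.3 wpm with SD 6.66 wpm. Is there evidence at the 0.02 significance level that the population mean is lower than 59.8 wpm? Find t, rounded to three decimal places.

H0: μ = 59.8; H1: μ < 59.8 (one-sample t-test, left-tailed).
t = (x̄ − μ₀)/(s/√n) = (56.3 − 59.8)/(6.66/√36) = -3.153
df = n − 1 = 35
p-value = P(T ≤ -3.153) ≈ 0.002
Since p ≈ 0.002 < α = 0.02, reject H0; the evidence is statistically significant.

-3.153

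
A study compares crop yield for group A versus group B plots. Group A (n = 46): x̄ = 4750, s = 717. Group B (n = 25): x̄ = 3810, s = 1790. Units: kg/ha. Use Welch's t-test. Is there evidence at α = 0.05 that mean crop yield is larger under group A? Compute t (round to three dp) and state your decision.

t = 2.518; reject H0

Let group 1 = group A, group 2 = group B. H0: μ_1 = μ_2; H1: μ_1 > μ_2 (Welch's two-sample t-test, right-tailed).
t = (x̄_1 − x̄_2)/√(s_1²/n_1 + s_2²/n_2) = (4750 − 3810)/√(717²/46 + 1790²/25) = 2.518
Welch–Satterthwaite df ≈ 28.25
p-value = P(T ≥ 2.518) ≈ 0.0089
Since p ≈ 0.0089 < α = 0.05, reject H0; the evidence is statistically significant.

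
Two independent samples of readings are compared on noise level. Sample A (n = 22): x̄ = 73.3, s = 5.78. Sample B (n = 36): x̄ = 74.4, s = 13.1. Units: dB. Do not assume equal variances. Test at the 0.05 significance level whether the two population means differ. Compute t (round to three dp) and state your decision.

Let group 1 = sample A, group 2 = sample B. H0: μ_1 = μ_2; H1: μ_1 ≠ μ_2 (Welch's two-sample t-test, two-sided).
t = (x̄_1 − x̄_2)/√(s_1²/n_1 + s_2²/n_2) = (73.3 − 74.4)/√(5.78²/22 + 13.1²/36) = -0.439
Welch–Satterthwaite df ≈ 52.05
Two-sided p-value ≈ 0.663
Since p ≈ 0.663 > α = 0.05, fail to reject H0; the data do not provide sufficient evidence against H0.

t = -0.439; fail to reject H0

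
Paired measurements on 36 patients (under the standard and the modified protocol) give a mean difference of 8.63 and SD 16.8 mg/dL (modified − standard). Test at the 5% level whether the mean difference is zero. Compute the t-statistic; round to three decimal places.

H0: μ_d = 0; H1: μ_d ≠ 0 (paired t-test on the differences, two-sided).
t = d̄/(s_d/√n) = 8.63/(16.8/√36) = 3.082
df = n − 1 = 35
Two-sided p-value ≈ 0.004
Since p ≈ 0.004 < α = 0.05, reject H0; the data support H1.

3.082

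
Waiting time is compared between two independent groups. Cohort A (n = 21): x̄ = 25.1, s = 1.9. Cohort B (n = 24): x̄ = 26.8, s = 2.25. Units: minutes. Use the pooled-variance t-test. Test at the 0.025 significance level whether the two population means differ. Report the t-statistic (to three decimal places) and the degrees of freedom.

Let group 1 = cohort A, group 2 = cohort B. H0: μ_1 = μ_2; H1: μ_1 ≠ μ_2 (two-sample pooled-variance t-test, two-sided).
s_p² = [(21−1)·1.9² + (24−1)·2.25²]/(21+24−2) = 4.38692
t = (25.1 − 26.8)/√[4.38692·(1/21 + 1/24)] = -2.716
df = n₁ + n₂ − 2 = 43
Two-sided p-value ≈ 0.009
Since p ≈ 0.009 < α = 0.025, reject H0; the evidence is statistically significant.

t = -2.716, df = 43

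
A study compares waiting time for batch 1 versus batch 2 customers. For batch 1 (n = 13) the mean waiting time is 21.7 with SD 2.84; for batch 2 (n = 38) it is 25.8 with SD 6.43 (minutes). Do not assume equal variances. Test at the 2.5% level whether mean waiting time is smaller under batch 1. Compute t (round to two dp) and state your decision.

Let group 1 = batch 1, group 2 = batch 2. H0: μ_1 = μ_2; H1: μ_1 < μ_2 (Welch's two-sample t-test, left-tailed).
t = (x̄_1 − x̄_2)/√(s_1²/n_1 + s_2²/n_2) = (21.7 − 25.8)/√(2.84²/13 + 6.43²/38) = -3.14
Welch–Satterthwaite df ≈ 45.56
p-value = P(T ≤ -3.14) ≈ 0.001
Since p ≈ 0.001 < α = 0.025, reject H0; the evidence is statistically significant.

t = -3.14; reject H0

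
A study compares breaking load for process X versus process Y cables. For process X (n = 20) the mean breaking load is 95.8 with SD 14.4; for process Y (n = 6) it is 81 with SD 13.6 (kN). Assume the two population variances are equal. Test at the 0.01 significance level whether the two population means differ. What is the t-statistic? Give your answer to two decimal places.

Let group 1 = process X, group 2 = process Y. H0: μ_1 = μ_2; H1: μ_1 ≠ μ_2 (two-sample pooled-variance t-test, two-sided).
s_p² = [(20−1)·14.4² + (6−1)·13.6²]/(20+6−2) = 202.693
t = (95.8 − 81)/√[202.693·(1/20 + 1/6)] = 2.23
df = n₁ + n₂ − 2 = 24
Two-sided p-value ≈ 0.0351
Since p ≈ 0.0351 > α = 0.01, fail to reject H0; the evidence is not statistically significant.

2.23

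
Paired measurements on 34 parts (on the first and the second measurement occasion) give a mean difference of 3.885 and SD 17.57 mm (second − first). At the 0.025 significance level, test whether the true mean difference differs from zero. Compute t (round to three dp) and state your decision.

H0: μ_d = 0; H1: μ_d ≠ 0 (paired t-test on the differences, two-sided).
t = d̄/(s_d/√n) = 3.885/(17.57/√34) = 1.289
df = n − 1 = 33
Two-sided p-value ≈ 0.2063
Since p ≈ 0.2063 > α = 0.025, fail to reject H0; the evidence is not statistically significant.

t = 1.289; fail to reject H0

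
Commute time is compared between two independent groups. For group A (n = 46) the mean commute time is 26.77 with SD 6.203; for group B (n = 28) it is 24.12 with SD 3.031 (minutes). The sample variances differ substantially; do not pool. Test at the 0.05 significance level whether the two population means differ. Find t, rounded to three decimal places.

Let group 1 = group A, group 2 = group B. H0: μ_1 = μ_2; H1: μ_1 ≠ μ_2 (Welch's two-sample t-test, two-sided).
t = (x̄_1 − x̄_2)/√(s_1²/n_1 + s_2²/n_2) = (26.77 − 24.12)/√(6.203²/46 + 3.031²/28) = 2.456
Welch–Satterthwaite df ≈ 69.42
Two-sided p-value ≈ 0.0166
Since p ≈ 0.0166 < α = 0.05, reject H0; the data support H1.

2.456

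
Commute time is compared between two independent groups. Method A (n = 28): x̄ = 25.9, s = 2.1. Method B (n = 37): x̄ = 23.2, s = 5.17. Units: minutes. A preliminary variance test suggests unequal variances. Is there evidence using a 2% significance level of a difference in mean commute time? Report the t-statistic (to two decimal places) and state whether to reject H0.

t = 2.88; reject H0

Let group 1 = method A, group 2 = method B. H0: μ_1 = μ_2; H1: μ_1 ≠ μ_2 (Welch's two-sample t-test, two-sided).
t = (x̄_1 − x̄_2)/√(s_1²/n_1 + s_2²/n_2) = (25.9 − 23.2)/√(2.1²/28 + 5.17²/37) = 2.88
Welch–Satterthwaite df ≈ 50.23
Two-sided p-value ≈ 0.0059
Since p ≈ 0.0059 < α = 0.02, reject H0; the data support H1.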